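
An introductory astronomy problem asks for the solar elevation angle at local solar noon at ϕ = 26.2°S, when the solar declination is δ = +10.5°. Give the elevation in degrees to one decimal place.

At local noon the hour angle is zero, so the zenith angle equals |ϕ − δ| = |-26.2° − (+10.500°)| = 36.700°.
Elevation = 90° − 36.700° = 53.3°.

53.3°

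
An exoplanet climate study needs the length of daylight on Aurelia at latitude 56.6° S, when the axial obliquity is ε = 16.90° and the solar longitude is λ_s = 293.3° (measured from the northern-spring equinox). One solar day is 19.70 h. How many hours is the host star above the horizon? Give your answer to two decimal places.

12.57 h

Solar declination: sin δ = sin ε · sin λ_s = sin 16.90° × sin 293.3° = -0.26699, so δ = -15.485°.
cos H₀ = −tan φ · tan δ = −tan(-56.6°) × tan(-15.485°) = -0.4202, so H₀ = 2.0044 rad = 114.85°.
Daylight = 2H₀/(2π) × 19.70 h = (2.0044/π) × 19.70 = 12.57 h.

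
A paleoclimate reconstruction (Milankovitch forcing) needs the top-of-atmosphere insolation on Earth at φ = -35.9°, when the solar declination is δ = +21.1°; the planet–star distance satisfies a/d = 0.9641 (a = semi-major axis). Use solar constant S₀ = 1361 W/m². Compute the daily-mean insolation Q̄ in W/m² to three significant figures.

Q̄ ≈ 183 W/m²

cos H₀ = −tan(-35.9°) tan(+21.100°) = 0.2793, H₀ = 1.2877 rad.
Bracket: H₀ sin φ sin δ + cos φ cos δ sin H₀ = 1.2877×-0.58637×0.36000 + 0.81004×0.93295×0.96020 = -0.271825 + 0.725649 = 0.453824.
Inverse-square distance factor (a/d)² = 0.9641² = 0.929489.
Q̄ = (S₀/π) × 0.929489 × [bracket] = (1361/π) × 0.929489 × 0.453824 = 182.7 W/m².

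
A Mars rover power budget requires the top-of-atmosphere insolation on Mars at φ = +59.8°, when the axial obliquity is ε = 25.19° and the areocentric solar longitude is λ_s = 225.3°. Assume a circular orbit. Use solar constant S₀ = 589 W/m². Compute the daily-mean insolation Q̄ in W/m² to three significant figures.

Q̄ ≈ 26.6 W/m²

sin δ = sin 25.19° × sin 225.3° = -0.30253, so δ = -17.610°.
cos H₀ = −tan(+59.8°) tan(-17.610°) = 0.5454, H₀ = 0.9940 rad.
Bracket: H₀ sin φ sin δ + cos φ cos δ sin H₀ = 0.9940×0.86427×-0.30253 + 0.50302×0.95314×0.83820 = -0.259899 + 0.401874 = 0.141975.
Q̄ = (S₀/π) × [bracket] = (589/π) × 0.141975 = 26.62 W/m².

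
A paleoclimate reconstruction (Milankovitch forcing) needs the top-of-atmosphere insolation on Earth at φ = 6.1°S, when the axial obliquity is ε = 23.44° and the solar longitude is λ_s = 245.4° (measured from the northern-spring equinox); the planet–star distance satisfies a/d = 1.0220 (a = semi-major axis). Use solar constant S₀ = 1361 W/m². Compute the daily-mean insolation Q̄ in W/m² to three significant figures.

Q̄ ≈ 447 W/m²

Solar declination: sin δ = sin ε · sin λ_s = sin 23.44° × sin 245.4° = -0.36168, so δ = -21.204°.
cos H₀ = −tan(-6.1°) tan(-21.204°) = -0.0415, H₀ = 1.6123 rad.
Bracket: H₀ sin φ sin δ + cos φ cos δ sin H₀ = 1.6123×-0.10626×-0.36168 + 0.99434×0.93230×0.99914 = 0.061964 + 0.926226 = 0.988190.
Inverse-square distance factor (a/d)² = 1.0220² = 1.044484.
Q̄ = (S₀/π) × 1.044484 × [bracket] = (1361/π) × 1.044484 × 0.988190 = 447.1 W/m².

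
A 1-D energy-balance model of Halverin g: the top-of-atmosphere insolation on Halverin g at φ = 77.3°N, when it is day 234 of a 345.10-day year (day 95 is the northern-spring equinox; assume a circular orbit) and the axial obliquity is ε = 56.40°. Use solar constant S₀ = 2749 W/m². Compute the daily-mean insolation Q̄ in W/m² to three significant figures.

Solar longitude: λ_s = 360° × (234 − 95)/345.10 = 145.001°.
sin δ = sin 56.40° × sin 145.001° = 0.47773, so δ = +28.537°.
cos H₀ = −tan(+77.3°) tan(+28.537°) = -2.4130 ≤ −1 ⇒ polar day, H₀ = π.
Bracket: H₀ sin φ sin δ + cos φ cos δ sin H₀ = 3.1416×0.97553×0.47773 + 0.21985×0.87851×0.00000 = 1.464111 + 0.000000 = 1.464111.
Q̄ = (S₀/π) × [bracket] = (2749/π) × 1.464111 = 1281 W/m².

Q̄ ≈ 1.28e+03 W/m²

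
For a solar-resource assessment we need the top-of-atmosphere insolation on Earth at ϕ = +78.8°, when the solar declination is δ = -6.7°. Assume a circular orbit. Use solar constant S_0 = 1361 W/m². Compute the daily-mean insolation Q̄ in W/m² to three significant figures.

Q̄ ≈ 20.9 W/m²

cos h₀ = −tan(+78.8°) tan(-6.700°) = 0.5933, h₀ = 0.9357 rad.
Bracket: h₀ sin ϕ sin δ + cos ϕ cos δ sin h₀ = 0.9357×0.98096×-0.11667 + 0.19423×0.99317×0.80499 = -0.107090 + 0.155285 = 0.048195.
Q̄ = (S_0/π) × [bracket] = (1361/π) × 0.048195 = 20.88 W/m².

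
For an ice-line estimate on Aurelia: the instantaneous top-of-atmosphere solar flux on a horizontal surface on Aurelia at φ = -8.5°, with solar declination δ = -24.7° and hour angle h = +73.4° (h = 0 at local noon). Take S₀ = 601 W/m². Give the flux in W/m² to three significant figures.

191 W/m²

cos θ_z = sin φ sin δ + cos φ cos δ cos h = 0.061765 + 0.256699 = 0.318464.
Flux = S₀ · cos θ_z = 601 × 0.318464 = 191.4 W/m².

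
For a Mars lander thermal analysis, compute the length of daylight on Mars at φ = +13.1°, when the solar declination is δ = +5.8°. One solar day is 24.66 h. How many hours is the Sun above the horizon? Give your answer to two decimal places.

cos H₀ = −tan φ · tan δ = −tan(+13.1°) × tan(+5.800°) = -0.0236, so H₀ = 1.5944 rad = 91.35°.
Daylight = 2H₀/(2π) × 24.66 h = (1.5944/π) × 24.66 = 12.52 h.

12.52 h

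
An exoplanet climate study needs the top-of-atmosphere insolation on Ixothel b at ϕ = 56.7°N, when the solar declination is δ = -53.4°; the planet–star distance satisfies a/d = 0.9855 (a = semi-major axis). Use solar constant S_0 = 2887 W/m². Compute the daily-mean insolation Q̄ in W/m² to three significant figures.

cos h₀ = −tan(+56.7°) tan(-53.400°) = 2.0499 ≥ 1 ⇒ polar night, h₀ = 0 and Q̄ = 0.
Inverse-square distance factor (a/d)² = 0.9855² = 0.971210.

Q̄ ≈ 0.00 W/m²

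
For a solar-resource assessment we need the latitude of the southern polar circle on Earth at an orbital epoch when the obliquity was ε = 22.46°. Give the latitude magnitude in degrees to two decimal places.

67.54°

The polar circle is the lowest latitude that experiences at least one full rotation of continuous darkness at the northern-summer solstice; it lies at |φ| = 90° − ε = 90° − 22.46° = 67.54°.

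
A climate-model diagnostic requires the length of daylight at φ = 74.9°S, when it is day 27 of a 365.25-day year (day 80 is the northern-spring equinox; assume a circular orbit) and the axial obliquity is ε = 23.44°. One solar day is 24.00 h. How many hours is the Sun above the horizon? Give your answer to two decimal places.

Solar longitude: λ_s = 360° × (27 − 80)/365.25 = -52.238°, i.e. -52.238° + 360° = 307.762°.
sin δ = sin 23.44° × sin 307.762° = -0.31448, so δ = -18.329°.
Sunrise equation: cos H₀ = −tan φ · tan δ = -1.2278 ≤ −1, so the Sun never sets (polar day) and H₀ = π.
Daylight = 2H₀/(2π) × 24.00 h = (3.1416/π) × 24.00 = 24.00 h.

24.00 h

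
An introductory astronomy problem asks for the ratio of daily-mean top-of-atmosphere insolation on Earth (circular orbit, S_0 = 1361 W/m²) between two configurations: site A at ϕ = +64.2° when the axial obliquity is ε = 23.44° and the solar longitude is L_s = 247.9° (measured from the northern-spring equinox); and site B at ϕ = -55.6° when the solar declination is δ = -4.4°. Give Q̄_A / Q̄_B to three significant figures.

— Configuration A (ϕ=+64.2°):
Solar declination: sin δ = sin ε · sin L_s = sin 23.44° × sin 247.9° = -0.36856, so δ = -21.627°.
cos h₀ = −tan(+64.2°) tan(-21.627°) = 0.8201, h₀ = 0.6091 rad.
Bracket: h₀ sin ϕ sin δ + cos ϕ cos δ sin h₀ = 0.6091×0.90032×-0.36856 + 0.43523×0.92960×0.57216 = -0.202113 + 0.231490 = 0.029377.
Q̄ = (S_0/π) × [bracket] = (1361/π) × 0.029377 = 12.727 W/m².
— Configuration B (ϕ=-55.6°):
cos h₀ = −tan(-55.6°) tan(-4.400°) = -0.1124, h₀ = 1.6834 rad.
Bracket: h₀ sin ϕ sin δ + cos ϕ cos δ sin h₀ = 1.6834×-0.82511×-0.07672 + 0.56497×0.99705×0.99367 = 0.106563 + 0.559738 = 0.666301.
Q̄ = (S_0/π) × [bracket] = (1361/π) × 0.666301 = 288.65 W/m².
Ratio Q̄_A / Q̄_B = 12.727 / 288.65 = 0.04409.

Q̄_A / Q̄_B ≈ 0.0441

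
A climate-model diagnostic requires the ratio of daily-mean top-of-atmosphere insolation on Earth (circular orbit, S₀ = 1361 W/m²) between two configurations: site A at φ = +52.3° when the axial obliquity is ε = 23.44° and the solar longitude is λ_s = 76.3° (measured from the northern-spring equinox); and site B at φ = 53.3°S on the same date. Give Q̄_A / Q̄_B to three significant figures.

Q̄_A / Q̄_B ≈ 7.33

— Configuration A (φ=+52.3°):
Solar declination: sin δ = sin ε · sin λ_s = sin 23.44° × sin 76.3° = 0.38647, so δ = +22.735°.
cos H₀ = −tan(+52.3°) tan(+22.735°) = -0.5422, H₀ = 2.1438 rad.
Bracket: H₀ sin φ sin δ + cos φ cos δ sin H₀ = 2.1438×0.79122×0.38647 + 0.61153×0.92230×0.84028 = 0.655537 + 0.473930 = 1.129467.
Q̄ = (S₀/π) × [bracket] = (1361/π) × 1.129467 = 489.31 W/m².
— Configuration B (φ=-53.3°):
cos H₀ = −tan(-53.3°) tan(+22.735°) = 0.5622, H₀ = 0.9738 rad.
Bracket: H₀ sin φ sin δ + cos φ cos δ sin H₀ = 0.9738×-0.80178×0.38647 + 0.59763×0.92230×0.82702 = -0.301745 + 0.455849 = 0.154104.
Q̄ = (S₀/π) × [bracket] = (1361/π) × 0.154104 = 66.761 W/m².
Ratio Q̄_A / Q̄_B = 489.31 / 66.761 = 7.329.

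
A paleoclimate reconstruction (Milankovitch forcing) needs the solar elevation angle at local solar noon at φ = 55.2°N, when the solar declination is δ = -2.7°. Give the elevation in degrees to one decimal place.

At local noon the hour angle is zero, so the zenith angle equals |φ − δ| = |+55.2° − (-2.700°)| = 57.900°.
Elevation = 90° − 57.900° = 32.1°.

32.1°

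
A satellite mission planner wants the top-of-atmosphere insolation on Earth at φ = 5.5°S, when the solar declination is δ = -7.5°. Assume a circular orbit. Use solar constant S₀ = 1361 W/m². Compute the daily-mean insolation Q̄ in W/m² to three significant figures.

cos H₀ = −tan(-5.5°) tan(-7.500°) = -0.0127, H₀ = 1.5835 rad.
Bracket: H₀ sin φ sin δ + cos φ cos δ sin H₀ = 1.5835×-0.09585×-0.13053 + 0.99540×0.99144×0.99992 = 0.019812 + 0.986800 = 1.006612.
Q̄ = (S₀/π) × [bracket] = (1361/π) × 1.006612 = 436.1 W/m².

Q̄ ≈ 436 W/m²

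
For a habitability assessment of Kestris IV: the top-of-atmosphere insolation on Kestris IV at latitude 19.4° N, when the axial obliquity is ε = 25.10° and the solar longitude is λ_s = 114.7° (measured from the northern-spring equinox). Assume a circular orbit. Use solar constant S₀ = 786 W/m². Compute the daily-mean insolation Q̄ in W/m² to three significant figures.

Solar declination: sin δ = sin ε · sin λ_s = sin 25.10° × sin 114.7° = 0.38539, so δ = +22.668°.
cos H₀ = −tan(+19.4°) tan(+22.668°) = -0.1471, H₀ = 1.7184 rad.
Bracket: H₀ sin φ sin δ + cos φ cos δ sin H₀ = 1.7184×0.33216×0.38539 + 0.94322×0.92275×0.98912 = 0.219974 + 0.860887 = 1.080861.
Q̄ = (S₀/π) × [bracket] = (786/π) × 1.080861 = 270.4 W/m².

Q̄ ≈ 270 W/m²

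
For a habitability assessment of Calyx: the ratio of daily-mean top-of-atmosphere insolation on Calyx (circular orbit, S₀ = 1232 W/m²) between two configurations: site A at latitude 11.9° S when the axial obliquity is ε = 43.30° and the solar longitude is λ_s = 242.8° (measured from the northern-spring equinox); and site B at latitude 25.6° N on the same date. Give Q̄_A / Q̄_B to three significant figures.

— Configuration A (φ=-11.9°):
Solar declination: sin δ = sin ε · sin λ_s = sin 43.30° × sin 242.8° = -0.60998, so δ = -37.588°.
cos H₀ = −tan(-11.9°) tan(-37.588°) = -0.1622, H₀ = 1.7337 rad.
Bracket: H₀ sin φ sin δ + cos φ cos δ sin H₀ = 1.7337×-0.20620×-0.60998 + 0.97851×0.79242×0.98676 = 0.218061 + 0.765125 = 0.983186.
Q̄ = (S₀/π) × [bracket] = (1232/π) × 0.983186 = 385.56 W/m².
— Configuration B (φ=+25.6°):
cos H₀ = −tan(+25.6°) tan(-37.588°) = 0.3688, H₀ = 1.1931 rad.
Bracket: H₀ sin φ sin δ + cos φ cos δ sin H₀ = 1.1931×0.43209×-0.60998 + 0.90183×0.79242×0.92950 = -0.314461 + 0.664247 = 0.349786.
Q̄ = (S₀/π) × [bracket] = (1232/π) × 0.349786 = 137.17 W/m².
Ratio Q̄_A / Q̄_B = 385.56 / 137.17 = 2.811.

Q̄_A / Q̄_B ≈ 2.81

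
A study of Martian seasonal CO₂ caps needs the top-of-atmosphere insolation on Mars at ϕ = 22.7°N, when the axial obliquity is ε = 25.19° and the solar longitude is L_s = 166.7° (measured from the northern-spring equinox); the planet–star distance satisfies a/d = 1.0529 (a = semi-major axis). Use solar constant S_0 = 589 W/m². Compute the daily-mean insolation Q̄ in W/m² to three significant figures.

Q̄ ≈ 203 W/m²

Solar declination: sin δ = sin ε · sin L_s = sin 25.19° × sin 166.7° = 0.09791, so δ = +5.619°.
cos h₀ = −tan(+22.7°) tan(+5.619°) = -0.0412, h₀ = 1.6120 rad.
Bracket: h₀ sin ϕ sin δ + cos ϕ cos δ sin h₀ = 1.6120×0.38591×0.09791 + 0.92254×0.99519×0.99915 = 0.060909 + 0.917322 = 0.978231.
Inverse-square distance factor (a/d)² = 1.0529² = 1.108598.
Q̄ = (S_0/π) × 1.108598 × [bracket] = (589/π) × 1.108598 × 0.978231 = 203.3 W/m².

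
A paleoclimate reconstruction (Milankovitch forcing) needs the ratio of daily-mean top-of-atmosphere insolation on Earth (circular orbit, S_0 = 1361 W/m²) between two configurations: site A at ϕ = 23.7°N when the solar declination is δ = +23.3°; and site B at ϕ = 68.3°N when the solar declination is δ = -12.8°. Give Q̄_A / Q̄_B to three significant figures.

— Configuration A (ϕ=+23.7°):
cos h₀ = −tan(+23.7°) tan(+23.300°) = -0.1891, h₀ = 1.7610 rad.
Bracket: h₀ sin ϕ sin δ + cos ϕ cos δ sin h₀ = 1.7610×0.40195×0.39555 + 0.91566×0.91845×0.98197 = 0.279984 + 0.825825 = 1.105809.
Q̄ = (S_0/π) × [bracket] = (1361/π) × 1.105809 = 479.06 W/m².
— Configuration B (ϕ=+68.3°):
cos h₀ = −tan(+68.3°) tan(-12.800°) = 0.5709, h₀ = 0.9632 rad.
Bracket: h₀ sin ϕ sin δ + cos ϕ cos δ sin h₀ = 0.9632×0.92913×-0.22155 + 0.36975×0.97515×0.82101 = -0.198274 + 0.296025 = 0.097751.
Q̄ = (S_0/π) × [bracket] = (1361/π) × 0.097751 = 42.348 W/m².
Ratio Q̄_A / Q̄_B = 479.06 / 42.348 = 11.31.

Q̄_A / Q̄_B ≈ 11.3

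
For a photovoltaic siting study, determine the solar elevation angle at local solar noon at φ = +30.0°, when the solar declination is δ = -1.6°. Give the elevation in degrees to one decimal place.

58.4°

At local noon the hour angle is zero, so the zenith angle equals |φ − δ| = |+30.0° − (-1.600°)| = 31.600°.
Elevation = 90° − 31.600° = 58.4°.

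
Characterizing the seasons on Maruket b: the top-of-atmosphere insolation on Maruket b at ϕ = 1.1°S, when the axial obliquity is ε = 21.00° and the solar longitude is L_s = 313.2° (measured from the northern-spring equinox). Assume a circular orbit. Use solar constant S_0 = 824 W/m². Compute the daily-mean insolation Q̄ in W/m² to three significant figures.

Q̄ ≈ 255 W/m²

Solar declination: sin δ = sin ε · sin L_s = sin 21.00° × sin 313.2° = -0.26124, so δ = -15.144°.
cos h₀ = −tan(-1.1°) tan(-15.144°) = -0.0052, h₀ = 1.5760 rad.
Bracket: h₀ sin ϕ sin δ + cos ϕ cos δ sin h₀ = 1.5760×-0.01920×-0.26124 + 0.99982×0.96527×0.99999 = 0.007905 + 0.965087 = 0.972992.
Q̄ = (S_0/π) × [bracket] = (824/π) × 0.972992 = 255.2 W/m².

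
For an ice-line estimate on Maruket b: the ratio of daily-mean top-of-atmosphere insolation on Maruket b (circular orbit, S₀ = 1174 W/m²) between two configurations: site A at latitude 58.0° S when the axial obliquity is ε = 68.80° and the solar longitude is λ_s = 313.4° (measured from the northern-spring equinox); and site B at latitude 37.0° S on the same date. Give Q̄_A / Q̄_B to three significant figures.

Q̄_A / Q̄_B ≈ 1.31

— Configuration A (φ=-58.0°):
Solar declination: sin δ = sin ε · sin λ_s = sin 68.80° × sin 313.4° = -0.67740, so δ = -42.641°.
cos H₀ = −tan(-58.0°) tan(-42.641°) = -1.4737 ≤ −1 ⇒ polar day, H₀ = π.
Bracket: H₀ sin φ sin δ + cos φ cos δ sin H₀ = 3.1416×-0.84805×-0.67740 + 0.52992×0.73561×0.00000 = 1.804752 + 0.000000 = 1.804752.
Q̄ = (S₀/π) × [bracket] = (1174/π) × 1.804752 = 674.43 W/m².
— Configuration B (φ=-37.0°):
cos H₀ = −tan(-37.0°) tan(-42.641°) = -0.6939, H₀ = 2.3377 rad.
Bracket: H₀ sin φ sin δ + cos φ cos δ sin H₀ = 2.3377×-0.60182×-0.67740 + 0.79864×0.73561×0.72005 = 0.953017 + 0.423020 = 1.376037.
Q̄ = (S₀/π) × [bracket] = (1174/π) × 1.376037 = 514.22 W/m².
Ratio Q̄_A / Q̄_B = 674.43 / 514.22 = 1.312.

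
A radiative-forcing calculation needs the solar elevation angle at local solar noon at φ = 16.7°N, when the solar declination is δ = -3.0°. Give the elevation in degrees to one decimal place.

At local noon the hour angle is zero, so the zenith angle equals |φ − δ| = |+16.7° − (-3.000°)| = 19.700°.
Elevation = 90° − 19.700° = 70.3°.

70.3°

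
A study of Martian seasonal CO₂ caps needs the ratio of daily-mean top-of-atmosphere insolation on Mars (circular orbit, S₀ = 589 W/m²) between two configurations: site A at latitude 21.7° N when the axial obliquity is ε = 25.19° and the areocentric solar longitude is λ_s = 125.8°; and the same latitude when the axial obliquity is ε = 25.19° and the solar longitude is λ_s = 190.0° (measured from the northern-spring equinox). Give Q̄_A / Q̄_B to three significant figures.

Q̄_A / Q̄_B ≈ 1.22

— Configuration A (φ=+21.7°):
sin δ = sin 25.19° × sin 125.8° = 0.34521, so δ = +20.194°.
cos H₀ = −tan(+21.7°) tan(+20.194°) = -0.1464, H₀ = 1.7177 rad.
Bracket: H₀ sin φ sin δ + cos φ cos δ sin H₀ = 1.7177×0.36975×0.34521 + 0.92913×0.93853×0.98923 = 0.219250 + 0.862625 = 1.081875.
Q̄ = (S₀/π) × [bracket] = (589/π) × 1.081875 = 202.83 W/m².
— Configuration B (φ=+21.7°):
Solar declination: sin δ = sin ε · sin λ_s = sin 25.19° × sin 190.0° = -0.07391, so δ = -4.239°.
cos H₀ = −tan(+21.7°) tan(-4.239°) = 0.0295, H₀ = 1.5413 rad.
Bracket: H₀ sin φ sin δ + cos φ cos δ sin H₀ = 1.5413×0.36975×-0.07391 + 0.92913×0.99727×0.99957 = -0.042121 + 0.926195 = 0.884074.
Q̄ = (S₀/π) × [bracket] = (589/π) × 0.884074 = 165.75 W/m².
Ratio Q̄_A / Q̄_B = 202.83 / 165.75 = 1.224.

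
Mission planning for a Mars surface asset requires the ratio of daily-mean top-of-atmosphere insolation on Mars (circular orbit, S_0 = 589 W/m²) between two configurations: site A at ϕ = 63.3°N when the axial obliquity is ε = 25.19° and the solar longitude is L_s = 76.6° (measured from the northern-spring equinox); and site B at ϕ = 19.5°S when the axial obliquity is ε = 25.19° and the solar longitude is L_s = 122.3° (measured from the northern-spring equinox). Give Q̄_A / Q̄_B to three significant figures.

Q̄_A / Q̄_B ≈ 1.68

— Configuration A (ϕ=+63.3°):
Solar declination: sin δ = sin ε · sin L_s = sin 25.19° × sin 76.6° = 0.41403, so δ = +24.459°.
cos h₀ = −tan(+63.3°) tan(+24.459°) = -0.9044, h₀ = 2.7007 rad.
Bracket: h₀ sin ϕ sin δ + cos ϕ cos δ sin h₀ = 2.7007×0.89337×0.41403 + 0.44932×0.91026×0.42674 = 0.998940 + 0.174536 = 1.173476.
Q̄ = (S_0/π) × [bracket] = (589/π) × 1.173476 = 220.01 W/m².
— Configuration B (ϕ=-19.5°):
Solar declination: sin δ = sin ε · sin L_s = sin 25.19° × sin 122.3° = 0.35976, so δ = +21.086°.
cos h₀ = −tan(-19.5°) tan(+21.086°) = 0.1365, h₀ = 1.4338 rad.
Bracket: h₀ sin ϕ sin δ + cos ϕ cos δ sin h₀ = 1.4338×-0.33381×0.35976 + 0.94264×0.93304×0.99063 = -0.172187 + 0.871280 = 0.699093.
Q̄ = (S_0/π) × [bracket] = (589/π) × 0.699093 = 131.07 W/m².
Ratio Q̄_A / Q̄_B = 220.01 / 131.07 = 1.679.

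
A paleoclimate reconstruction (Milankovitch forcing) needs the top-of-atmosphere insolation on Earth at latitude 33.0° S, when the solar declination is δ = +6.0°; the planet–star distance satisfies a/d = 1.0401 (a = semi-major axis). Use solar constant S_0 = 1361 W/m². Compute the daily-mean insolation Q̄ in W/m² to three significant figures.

Q̄ ≈ 350 W/m²

cos h₀ = −tan(-33.0°) tan(+6.000°) = 0.0683, h₀ = 1.5025 rad.
Bracket: h₀ sin ϕ sin δ + cos ϕ cos δ sin h₀ = 1.5025×-0.54464×0.10453 + 0.83867×0.99452×0.99767 = -0.085539 + 0.832131 = 0.746592.
Inverse-square distance factor (a/d)² = 1.0401² = 1.081808.
Q̄ = (S_0/π) × 1.081808 × [bracket] = (1361/π) × 1.081808 × 0.746592 = 349.9 W/m².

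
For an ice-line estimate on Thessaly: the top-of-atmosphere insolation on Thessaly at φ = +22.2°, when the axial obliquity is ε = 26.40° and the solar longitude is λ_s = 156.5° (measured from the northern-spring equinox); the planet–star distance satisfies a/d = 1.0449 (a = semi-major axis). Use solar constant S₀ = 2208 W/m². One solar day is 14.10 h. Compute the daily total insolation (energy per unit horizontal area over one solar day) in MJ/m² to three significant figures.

39.7 MJ/m²

Solar declination: sin δ = sin ε · sin λ_s = sin 26.40° × sin 156.5° = 0.17730, so δ = +10.212°.
cos H₀ = −tan(+22.2°) tan(+10.212°) = -0.0735, H₀ = 1.6444 rad.
Bracket: H₀ sin φ sin δ + cos φ cos δ sin H₀ = 1.6444×0.37784×0.17730 + 0.92587×0.98416×0.99729 = 0.110160 + 0.908735 = 1.018895.
Inverse-square distance factor (a/d)² = 1.0449² = 1.091816.
Q̄ = (S₀/π) × 1.091816 × [bracket] = (2208/π) × 1.091816 × 1.018895 = 781.86 W/m².
Daily total = Q̄ × 14.10 h × 3600 s/h = 781.86 × 14.10 × 3600 / 10⁶ = 39.69 MJ/m².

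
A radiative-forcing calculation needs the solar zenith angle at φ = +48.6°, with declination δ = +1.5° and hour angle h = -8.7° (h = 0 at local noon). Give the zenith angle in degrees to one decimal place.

cos θ_z = sin φ sin δ + cos φ cos δ cos h = 0.019636 + 0.653479 = 0.673115.
θ_z = arccos(0.673115) = 47.7°.

θ_z = 47.7°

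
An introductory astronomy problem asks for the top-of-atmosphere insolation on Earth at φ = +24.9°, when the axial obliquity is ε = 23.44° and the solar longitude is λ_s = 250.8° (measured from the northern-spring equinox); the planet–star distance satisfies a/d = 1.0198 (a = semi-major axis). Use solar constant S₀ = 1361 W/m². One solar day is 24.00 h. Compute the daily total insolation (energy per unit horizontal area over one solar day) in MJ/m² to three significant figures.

23.6 MJ/m²

Solar declination: sin δ = sin ε · sin λ_s = sin 23.44° × sin 250.8° = -0.37566, so δ = -22.065°.
cos H₀ = −tan(+24.9°) tan(-22.065°) = 0.1882, H₀ = 1.3815 rad.
Bracket: H₀ sin φ sin δ + cos φ cos δ sin H₀ = 1.3815×0.42104×-0.37566 + 0.90704×0.92676×0.98214 = -0.218509 + 0.825595 = 0.607086.
Inverse-square distance factor (a/d)² = 1.0198² = 1.039992.
Q̄ = (S₀/π) × 1.039992 × [bracket] = (1361/π) × 1.039992 × 0.607086 = 273.52 W/m².
Daily total = Q̄ × 24.00 h × 3600 s/h = 273.52 × 24.00 × 3600 / 10⁶ = 23.63 MJ/m².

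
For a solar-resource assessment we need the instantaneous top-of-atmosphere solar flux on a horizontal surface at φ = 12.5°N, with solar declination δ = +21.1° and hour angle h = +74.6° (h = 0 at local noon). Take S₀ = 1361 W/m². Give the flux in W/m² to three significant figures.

cos θ_z = sin φ sin δ + cos φ cos δ cos h = 0.077918 + 0.241879 = 0.319797.
Flux = S₀ · cos θ_z = 1361 × 0.319797 = 435.2 W/m².

435 W/m²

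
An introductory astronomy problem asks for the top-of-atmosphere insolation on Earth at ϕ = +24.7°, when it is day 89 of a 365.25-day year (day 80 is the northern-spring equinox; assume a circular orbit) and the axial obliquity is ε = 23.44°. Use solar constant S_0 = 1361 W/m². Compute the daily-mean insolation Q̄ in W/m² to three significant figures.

Solar longitude: L_s = 360° × (89 − 80)/365.25 = 8.871°.
sin δ = sin 23.44° × sin 8.871° = 0.06134, so δ = +3.517°.
cos h₀ = −tan(+24.7°) tan(+3.517°) = -0.0283, h₀ = 1.5991 rad.
Bracket: h₀ sin ϕ sin δ + cos ϕ cos δ sin h₀ = 1.5991×0.41787×0.06134 + 0.90851×0.99812×0.99960 = 0.040988 + 0.906439 = 0.947427.
Q̄ = (S_0/π) × [bracket] = (1361/π) × 0.947427 = 410.4 W/m².

Q̄ ≈ 410 W/m²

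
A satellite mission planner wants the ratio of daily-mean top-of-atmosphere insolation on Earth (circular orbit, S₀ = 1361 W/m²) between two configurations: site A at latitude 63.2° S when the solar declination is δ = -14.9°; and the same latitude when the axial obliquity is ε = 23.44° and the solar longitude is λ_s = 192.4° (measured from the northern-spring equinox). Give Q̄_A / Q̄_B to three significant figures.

Q̄_A / Q̄_B ≈ 1.49

— Configuration A (φ=-63.2°):
cos H₀ = −tan(-63.2°) tan(-14.900°) = -0.5267, H₀ = 2.1256 rad.
Bracket: H₀ sin φ sin δ + cos φ cos δ sin H₀ = 2.1256×-0.89259×-0.25713 + 0.45088×0.96638×0.85002 = 0.487850 + 0.370372 = 0.858222.
Q̄ = (S₀/π) × [bracket] = (1361/π) × 0.858222 = 371.80 W/m².
— Configuration B (φ=-63.2°):
Solar declination: sin δ = sin ε · sin λ_s = sin 23.44° × sin 192.4° = -0.08542, so δ = -4.900°.
cos H₀ = −tan(-63.2°) tan(-4.900°) = -0.1697, H₀ = 1.7413 rad.
Bracket: H₀ sin φ sin δ + cos φ cos δ sin H₀ = 1.7413×-0.89259×-0.08542 + 0.45088×0.99635×0.98549 = 0.132765 + 0.442716 = 0.575481.
Q̄ = (S₀/π) × [bracket] = (1361/π) × 0.575481 = 249.31 W/m².
Ratio Q̄_A / Q̄_B = 371.80 / 249.31 = 1.491.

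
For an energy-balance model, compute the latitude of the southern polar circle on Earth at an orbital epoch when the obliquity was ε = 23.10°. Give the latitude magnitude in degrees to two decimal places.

66.90°

The polar circle is the lowest latitude that experiences at least one full rotation of continuous darkness at the northern-summer solstice; it lies at |φ| = 90° − ε = 90° − 23.10° = 66.90°.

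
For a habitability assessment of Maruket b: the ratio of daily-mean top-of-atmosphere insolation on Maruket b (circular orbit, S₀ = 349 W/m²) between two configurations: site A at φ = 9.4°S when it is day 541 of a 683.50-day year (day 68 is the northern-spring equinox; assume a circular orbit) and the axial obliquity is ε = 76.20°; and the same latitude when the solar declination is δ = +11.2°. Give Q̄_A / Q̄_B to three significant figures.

— Configuration A (φ=-9.4°):
Solar longitude: λ_s = 360° × (541 − 68)/683.50 = 249.129°.
sin δ = sin 76.20° × sin 249.129° = -0.90742, so δ = -65.151°.
cos H₀ = −tan(-9.4°) tan(-65.151°) = -0.3575, H₀ = 1.9364 rad.
Bracket: H₀ sin φ sin δ + cos φ cos δ sin H₀ = 1.9364×-0.16333×-0.90742 + 0.98657×0.42023×0.93392 = 0.286992 + 0.387190 = 0.674182.
Q̄ = (S₀/π) × [bracket] = (349/π) × 0.674182 = 74.895 W/m².
— Configuration B (φ=-9.4°):
cos H₀ = −tan(-9.4°) tan(+11.200°) = 0.0328, H₀ = 1.5380 rad.
Bracket: H₀ sin φ sin δ + cos φ cos δ sin H₀ = 1.5380×-0.16333×0.19423 + 0.98657×0.98096×0.99946 = -0.048791 + 0.967263 = 0.918472.
Q̄ = (S₀/π) × [bracket] = (349/π) × 0.918472 = 102.03 W/m².
Ratio Q̄_A / Q̄_B = 74.895 / 102.03 = 0.7340.

Q̄_A / Q̄_B ≈ 0.734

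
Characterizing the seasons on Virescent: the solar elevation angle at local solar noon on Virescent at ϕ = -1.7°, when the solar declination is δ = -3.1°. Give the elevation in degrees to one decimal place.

At local noon the hour angle is zero, so the zenith angle equals |ϕ − δ| = |-1.7° − (-3.100°)| = 1.400°.
Elevation = 90° − 1.400° = 88.6°.

88.6°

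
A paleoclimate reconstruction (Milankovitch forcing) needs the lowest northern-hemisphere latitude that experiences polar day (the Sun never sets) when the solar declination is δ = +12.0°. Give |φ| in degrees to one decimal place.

|φ| = 78.0°

Polar day requires cos H₀ = −tan φ tan δ ≤ −1, i.e. tan φ tan δ ≥ 1.
The boundary is |tan φ| · |tan δ| = 1, so |φ| = 90° − |δ| = 90° − 12.0° = 78.0° in the northern hemisphere.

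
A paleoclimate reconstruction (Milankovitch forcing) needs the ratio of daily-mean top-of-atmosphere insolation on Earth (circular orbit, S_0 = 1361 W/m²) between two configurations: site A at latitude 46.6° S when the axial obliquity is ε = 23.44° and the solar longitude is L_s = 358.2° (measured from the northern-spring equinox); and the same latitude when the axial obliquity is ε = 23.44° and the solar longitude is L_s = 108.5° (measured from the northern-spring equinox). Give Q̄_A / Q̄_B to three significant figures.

Q̄_A / Q̄_B ≈ 2.64

— Configuration A (ϕ=-46.6°):
Solar declination: sin δ = sin ε · sin L_s = sin 23.44° × sin 358.2° = -0.01249, so δ = -0.716°.
cos h₀ = −tan(-46.6°) tan(-0.716°) = -0.0132, h₀ = 1.5840 rad.
Bracket: h₀ sin ϕ sin δ + cos ϕ cos δ sin h₀ = 1.5840×-0.72657×-0.01249 + 0.68709×0.99992×0.99991 = 0.014375 + 0.686973 = 0.701348.
Q̄ = (S_0/π) × [bracket] = (1361/π) × 0.701348 = 303.84 W/m².
— Configuration B (ϕ=-46.6°):
Solar declination: sin δ = sin ε · sin L_s = sin 23.44° × sin 108.5° = 0.37723, so δ = +22.162°.
cos h₀ = −tan(-46.6°) tan(+22.162°) = 0.4307, h₀ = 1.1255 rad.
Bracket: h₀ sin ϕ sin δ + cos ϕ cos δ sin h₀ = 1.1255×-0.72657×0.37723 + 0.68709×0.92612×0.90248 = -0.308482 + 0.574273 = 0.265791.
Q̄ = (S_0/π) × [bracket] = (1361/π) × 0.265791 = 115.15 W/m².
Ratio Q̄_A / Q̄_B = 303.84 / 115.15 = 2.639.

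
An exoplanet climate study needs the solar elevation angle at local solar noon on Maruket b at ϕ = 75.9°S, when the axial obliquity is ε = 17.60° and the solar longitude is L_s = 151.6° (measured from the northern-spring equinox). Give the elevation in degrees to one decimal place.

Solar declination: sin δ = sin ε · sin L_s = sin 17.60° × sin 151.6° = 0.14381, so δ = +8.269°.
At local noon the hour angle is zero, so the zenith angle equals |ϕ − δ| = |-75.9° − (+8.269°)| = 84.169°.
Elevation = 90° − 84.169° = 5.8°.

5.8°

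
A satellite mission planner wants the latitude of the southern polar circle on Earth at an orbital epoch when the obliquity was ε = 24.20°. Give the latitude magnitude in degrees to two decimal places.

The polar circle is the lowest latitude that experiences at least one full rotation of continuous darkness at the northern-summer solstice; it lies at |ϕ| = 90° − ε = 90° − 24.20° = 65.80°.

65.80°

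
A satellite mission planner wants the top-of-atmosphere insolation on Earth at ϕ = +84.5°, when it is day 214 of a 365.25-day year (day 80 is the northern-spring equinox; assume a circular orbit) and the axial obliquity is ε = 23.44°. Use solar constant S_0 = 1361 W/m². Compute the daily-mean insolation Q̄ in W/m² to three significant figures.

Solar longitude: L_s = 360° × (214 − 80)/365.25 = 132.074°.
sin δ = sin 23.44° × sin 132.074° = 0.29527, so δ = +17.174°.
cos h₀ = −tan(+84.5°) tan(+17.174°) = -3.2096 ≤ −1 ⇒ polar day, h₀ = π.
Bracket: h₀ sin ϕ sin δ + cos ϕ cos δ sin h₀ = 3.1416×0.99540×0.29527 + 0.09585×0.95541×0.00000 = 0.923353 + 0.000000 = 0.923353.
Q̄ = (S_0/π) × [bracket] = (1361/π) × 0.923353 = 400.0 W/m².

Q̄ ≈ 400 W/m²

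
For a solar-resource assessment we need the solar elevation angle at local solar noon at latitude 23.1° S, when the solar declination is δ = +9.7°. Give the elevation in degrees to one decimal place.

At local noon the hour angle is zero, so the zenith angle equals |φ − δ| = |-23.1° − (+9.700°)| = 32.800°.
Elevation = 90° − 32.800° = 57.2°.

57.2°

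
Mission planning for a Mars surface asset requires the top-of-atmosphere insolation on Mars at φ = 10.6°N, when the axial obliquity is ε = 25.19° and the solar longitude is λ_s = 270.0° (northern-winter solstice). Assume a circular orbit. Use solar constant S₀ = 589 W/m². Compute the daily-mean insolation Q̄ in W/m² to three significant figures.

Q̄ ≈ 144 W/m²

Solar declination: sin δ = sin ε · sin λ_s = sin 25.19° × sin 270.0° = -0.42562, so δ = -25.190°.
cos H₀ = −tan(+10.6°) tan(-25.190°) = 0.0880, H₀ = 1.4827 rad.
Bracket: H₀ sin φ sin δ + cos φ cos δ sin H₀ = 1.4827×0.18395×-0.42562 + 0.98294×0.90490×0.99612 = -0.116085 + 0.886011 = 0.769926.
Q̄ = (S₀/π) × [bracket] = (589/π) × 0.769926 = 144.3 W/m².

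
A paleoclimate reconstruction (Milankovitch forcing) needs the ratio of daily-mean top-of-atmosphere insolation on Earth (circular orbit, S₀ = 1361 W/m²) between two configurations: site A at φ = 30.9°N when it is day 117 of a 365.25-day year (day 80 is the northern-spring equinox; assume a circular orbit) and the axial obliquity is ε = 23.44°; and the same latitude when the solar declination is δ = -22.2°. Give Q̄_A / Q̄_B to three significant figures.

— Configuration A (φ=+30.9°):
Solar longitude: λ_s = 360° × (117 − 80)/365.25 = 36.468°.
sin δ = sin 23.44° × sin 36.468° = 0.23644, so δ = +13.676°.
cos H₀ = −tan(+30.9°) tan(+13.676°) = -0.1456, H₀ = 1.7169 rad.
Bracket: H₀ sin φ sin δ + cos φ cos δ sin H₀ = 1.7169×0.51354×0.23644 + 0.85806×0.97165×0.98934 = 0.208468 + 0.824846 = 1.033314.
Q̄ = (S₀/π) × [bracket] = (1361/π) × 1.033314 = 447.65 W/m².
— Configuration B (φ=+30.9°):
cos H₀ = −tan(+30.9°) tan(-22.200°) = 0.2442, H₀ = 1.3241 rad.
Bracket: H₀ sin φ sin δ + cos φ cos δ sin H₀ = 1.3241×0.51354×-0.37784 + 0.85806×0.92587×0.96972 = -0.256923 + 0.770396 = 0.513473.
Q̄ = (S₀/π) × [bracket] = (1361/π) × 0.513473 = 222.45 W/m².
Ratio Q̄_A / Q̄_B = 447.65 / 222.45 = 2.012.

Q̄_A / Q̄_B ≈ 2.01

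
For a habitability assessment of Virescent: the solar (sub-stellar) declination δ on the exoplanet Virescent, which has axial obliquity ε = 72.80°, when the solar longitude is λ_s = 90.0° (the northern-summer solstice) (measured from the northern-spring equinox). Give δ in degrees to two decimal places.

δ = +72.80°

sin δ = sin ε · sin λ_s = sin 72.80° × sin 90.0° = 0.955278.
δ = arcsin(0.955278) = +72.80°.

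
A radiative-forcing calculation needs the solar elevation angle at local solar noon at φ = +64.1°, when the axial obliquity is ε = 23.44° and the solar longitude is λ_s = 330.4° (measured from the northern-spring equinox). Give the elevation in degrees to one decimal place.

14.6°

Solar declination: sin δ = sin ε · sin λ_s = sin 23.44° × sin 330.4° = -0.19648, so δ = -11.331°.
At local noon the hour angle is zero, so the zenith angle equals |φ − δ| = |+64.1° − (-11.331°)| = 75.431°.
Elevation = 90° − 75.431° = 14.6°.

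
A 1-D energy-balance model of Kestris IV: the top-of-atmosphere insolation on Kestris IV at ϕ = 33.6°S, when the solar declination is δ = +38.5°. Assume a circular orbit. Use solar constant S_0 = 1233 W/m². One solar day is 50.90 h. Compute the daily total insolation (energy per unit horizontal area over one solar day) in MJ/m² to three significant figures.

cos h₀ = −tan(-33.6°) tan(+38.500°) = 0.5285, h₀ = 1.0140 rad.
Bracket: h₀ sin ϕ sin δ + cos ϕ cos δ sin h₀ = 1.0140×-0.55339×0.62251 + 0.83292×0.78261×0.84894 = -0.349314 + 0.553383 = 0.204069.
Q̄ = (S_0/π) × [bracket] = (1233/π) × 0.204069 = 80.092 W/m².
Daily total = Q̄ × 50.90 h × 3600 s/h = 80.092 × 50.90 × 3600 / 10⁶ = 14.68 MJ/m².

14.7 MJ/m²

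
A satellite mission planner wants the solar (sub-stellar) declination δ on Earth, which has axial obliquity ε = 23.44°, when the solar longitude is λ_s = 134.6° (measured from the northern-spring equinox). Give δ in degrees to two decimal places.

sin δ = sin ε · sin λ_s = sin 23.44° × sin 134.6° = 0.283236.
δ = arcsin(0.283236) = +16.45°.

δ = +16.45°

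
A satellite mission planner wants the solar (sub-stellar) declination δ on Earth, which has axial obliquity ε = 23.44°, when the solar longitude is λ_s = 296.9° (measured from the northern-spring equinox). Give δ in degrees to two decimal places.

sin δ = sin ε · sin λ_s = sin 23.44° × sin 296.9° = -0.354747.
δ = arcsin(-0.354747) = -20.78°.

δ = -20.78°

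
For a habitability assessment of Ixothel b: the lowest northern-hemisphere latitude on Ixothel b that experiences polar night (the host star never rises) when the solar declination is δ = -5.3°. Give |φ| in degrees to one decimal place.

Polar night requires cos H₀ = −tan φ tan δ ≥ 1, i.e. tan φ tan δ ≤ −1.
The boundary is |tan φ| · |tan δ| = 1, so |φ| = 90° − |δ| = 90° − 5.3° = 84.7° in the northern hemisphere.

|φ| = 84.7°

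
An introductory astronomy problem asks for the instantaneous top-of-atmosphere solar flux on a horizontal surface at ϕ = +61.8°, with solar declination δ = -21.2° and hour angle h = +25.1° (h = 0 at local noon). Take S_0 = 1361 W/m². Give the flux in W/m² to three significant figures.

cos θ_z = sin ϕ sin δ + cos ϕ cos δ cos h = -0.318701 + 0.398967 = 0.080266.
Flux = S_0 · cos θ_z = 1361 × 0.080266 = 109.2 W/m².

109 W/m²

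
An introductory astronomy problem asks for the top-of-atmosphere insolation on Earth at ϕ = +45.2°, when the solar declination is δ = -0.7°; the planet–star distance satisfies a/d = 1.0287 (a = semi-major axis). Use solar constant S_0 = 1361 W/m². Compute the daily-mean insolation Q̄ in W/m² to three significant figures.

Q̄ ≈ 317 W/m²

cos h₀ = −tan(+45.2°) tan(-0.700°) = 0.0123, h₀ = 1.5585 rad.
Bracket: h₀ sin ϕ sin δ + cos ϕ cos δ sin h₀ = 1.5585×0.70957×-0.01222 + 0.70463×0.99993×0.99992 = -0.013514 + 0.704524 = 0.691010.
Inverse-square distance factor (a/d)² = 1.0287² = 1.058224.
Q̄ = (S_0/π) × 1.058224 × [bracket] = (1361/π) × 1.058224 × 0.691010 = 316.8 W/m².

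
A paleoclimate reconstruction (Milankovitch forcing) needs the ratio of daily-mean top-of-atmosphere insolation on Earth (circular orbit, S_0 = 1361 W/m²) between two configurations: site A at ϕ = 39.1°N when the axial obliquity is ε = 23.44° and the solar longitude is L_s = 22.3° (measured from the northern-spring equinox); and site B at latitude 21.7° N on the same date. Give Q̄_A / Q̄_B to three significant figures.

Q̄_A / Q̄_B ≈ 0.915

— Configuration A (ϕ=+39.1°):
Solar declination: sin δ = sin ε · sin L_s = sin 23.44° × sin 22.3° = 0.15094, so δ = +8.682°.
cos h₀ = −tan(+39.1°) tan(+8.682°) = -0.1241, h₀ = 1.6952 rad.
Bracket: h₀ sin ϕ sin δ + cos ϕ cos δ sin h₀ = 1.6952×0.63068×0.15094 + 0.77605×0.98854×0.99227 = 0.161374 + 0.761226 = 0.922600.
Q̄ = (S_0/π) × [bracket] = (1361/π) × 0.922600 = 399.69 W/m².
— Configuration B (ϕ=+21.7°):
cos h₀ = −tan(+21.7°) tan(+8.682°) = -0.0608, h₀ = 1.6316 rad.
Bracket: h₀ sin ϕ sin δ + cos ϕ cos δ sin h₀ = 1.6316×0.36975×0.15094 + 0.92913×0.98854×0.99815 = 0.091060 + 0.916783 = 1.007843.
Q̄ = (S_0/π) × [bracket] = (1361/π) × 1.007843 = 436.62 W/m².
Ratio Q̄_A / Q̄_B = 399.69 / 436.62 = 0.9154.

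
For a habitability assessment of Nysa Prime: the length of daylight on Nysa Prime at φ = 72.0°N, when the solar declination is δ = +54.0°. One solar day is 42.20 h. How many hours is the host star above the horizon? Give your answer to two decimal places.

42.20 h

Sunrise equation: cos H₀ = −tan φ · tan δ = -4.2361 ≤ −1, so the host star never sets (polar day) and H₀ = π.
Daylight = 2H₀/(2π) × 42.20 h = (3.1416/π) × 42.20 = 42.20 h.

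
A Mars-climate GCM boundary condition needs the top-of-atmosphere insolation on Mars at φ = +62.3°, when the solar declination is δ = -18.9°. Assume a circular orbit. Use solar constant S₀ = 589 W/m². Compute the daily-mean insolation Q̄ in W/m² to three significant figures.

cos H₀ = −tan(+62.3°) tan(-18.900°) = 0.6521, H₀ = 0.8604 rad.
Bracket: H₀ sin φ sin δ + cos φ cos δ sin H₀ = 0.8604×0.88539×-0.32392 + 0.46484×0.94609×0.75811 = -0.246759 + 0.333402 = 0.086643.
Q̄ = (S₀/π) × [bracket] = (589/π) × 0.086643 = 16.24 W/m².

Q̄ ≈ 16.2 W/m²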